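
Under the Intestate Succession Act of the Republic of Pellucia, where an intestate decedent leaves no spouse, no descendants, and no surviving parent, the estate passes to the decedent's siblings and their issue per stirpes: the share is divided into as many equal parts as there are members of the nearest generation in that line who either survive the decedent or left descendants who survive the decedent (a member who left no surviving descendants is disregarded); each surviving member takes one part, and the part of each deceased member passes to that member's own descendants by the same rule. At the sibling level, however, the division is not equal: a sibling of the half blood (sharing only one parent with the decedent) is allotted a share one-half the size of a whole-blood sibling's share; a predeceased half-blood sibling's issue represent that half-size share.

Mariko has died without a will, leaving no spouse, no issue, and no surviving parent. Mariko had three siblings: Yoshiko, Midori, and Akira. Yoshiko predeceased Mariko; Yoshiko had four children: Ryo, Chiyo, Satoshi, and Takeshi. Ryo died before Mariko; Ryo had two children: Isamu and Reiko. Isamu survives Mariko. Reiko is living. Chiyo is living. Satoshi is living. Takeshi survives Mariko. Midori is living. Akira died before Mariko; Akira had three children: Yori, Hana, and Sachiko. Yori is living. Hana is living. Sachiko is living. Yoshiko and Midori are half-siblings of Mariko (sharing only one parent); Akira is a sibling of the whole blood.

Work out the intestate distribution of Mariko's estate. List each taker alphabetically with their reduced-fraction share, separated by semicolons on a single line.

No spouse, descendants, or parent survives, so the estate passes to Mariko's siblings per stirpes.
Half-blood siblings count for one-half the weight of whole-blood siblings at the initial division.
Dividing 1 in proportion to weights (total weight 2): Yoshiko (weight 1/2) → 1/4; Midori (weight 1/2) → 1/4; Akira (weight 1) → 1/2.
Yoshiko predeceased; the 1/4 allotted to Yoshiko's branch passes to Yoshiko's issue by representation.
The 1/4 is divided into 4 equal shares of 1/16 among Ryo, Chiyo, Satoshi, Takeshi.
Ryo predeceased; the 1/16 allotted to Ryo's branch passes to Ryo's issue by representation.
The 1/16 is divided into 2 equal shares of 1/32 among Isamu, Reiko.
Isamu is living and takes 1/32.
Reiko is living and takes 1/32.
Chiyo is living and takes 1/16.
Satoshi is living and takes 1/16.
Takeshi is living and takes 1/16.
Midori is living and takes 1/4.
Akira predeceased; the 1/2 allotted to Akira's branch passes to Akira's issue by representation.
The 1/2 is divided into 3 equal shares of 1/6 among Yori, Hana, Sachiko.
Yori is living and takes 1/6.
Hana is living and takes 1/6.
Sachiko is living and takes 1/6.

Chiyo 1/16; Hana 1/6; Isamu 1/32; Midori 1/4; Reiko 1/32; Sachiko 1/6; Satoshi 1/16; Takeshi 1/16; Yori 1/6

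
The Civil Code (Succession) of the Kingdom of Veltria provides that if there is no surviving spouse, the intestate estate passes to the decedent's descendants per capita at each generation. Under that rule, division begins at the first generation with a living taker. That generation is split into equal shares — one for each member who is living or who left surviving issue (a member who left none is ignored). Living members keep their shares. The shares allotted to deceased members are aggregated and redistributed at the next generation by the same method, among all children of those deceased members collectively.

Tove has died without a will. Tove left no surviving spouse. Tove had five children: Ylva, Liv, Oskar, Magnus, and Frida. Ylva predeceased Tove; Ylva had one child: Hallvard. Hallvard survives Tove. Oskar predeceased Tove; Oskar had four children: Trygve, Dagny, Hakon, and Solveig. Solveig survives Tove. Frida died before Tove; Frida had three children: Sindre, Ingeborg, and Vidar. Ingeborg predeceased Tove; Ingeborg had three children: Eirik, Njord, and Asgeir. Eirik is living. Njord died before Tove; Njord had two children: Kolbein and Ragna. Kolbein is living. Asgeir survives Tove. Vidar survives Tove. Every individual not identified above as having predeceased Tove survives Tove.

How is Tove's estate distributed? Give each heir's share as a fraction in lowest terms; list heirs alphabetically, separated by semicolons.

There is no surviving spouse, so the entire estate passes to Tove's descendants per capita at each generation.
At generation 1 (Ylva, Liv, Oskar, Magnus, Frida) there are 5 shares of (1)/5 = 1/5 each.
Living: Liv and Magnus — each takes 1/5.
Deceased: Ylva, Oskar, and Frida. Their combined 3/5 is pooled and carried to generation 2.
At generation 2 (Hallvard, Trygve, Dagny, Hakon, Solveig, Sindre, Ingeborg, Vidar) there are 8 shares of (3/5)/8 = 3/40 each.
Living: Hallvard, Trygve, Dagny, Hakon, Solveig, Sindre, and Vidar — each takes 3/40.
Deceased: Ingeborg. That 3/40 share is carried to generation 3.
At generation 3 (Eirik, Njord, Asgeir) there are 3 shares of (3/40)/3 = 1/40 each.
Living: Eirik and Asgeir — each takes 1/40.
Deceased: Njord. That 1/40 share is carried to generation 4.
At generation 4 (Kolbein, Ragna) there are 2 shares of (1/40)/2 = 1/80 each.
Living: Kolbein and Ragna — each takes 1/80.

Asgeir 1/40; Dagny 3/40; Eirik 1/40; Hakon 3/40; Hallvard 3/40; Kolbein 1/80; Liv 1/5; Magnus 1/5; Ragna 1/80; Sindre 3/40; Solveig 3/40; Trygve 3/40; Vidar 3/40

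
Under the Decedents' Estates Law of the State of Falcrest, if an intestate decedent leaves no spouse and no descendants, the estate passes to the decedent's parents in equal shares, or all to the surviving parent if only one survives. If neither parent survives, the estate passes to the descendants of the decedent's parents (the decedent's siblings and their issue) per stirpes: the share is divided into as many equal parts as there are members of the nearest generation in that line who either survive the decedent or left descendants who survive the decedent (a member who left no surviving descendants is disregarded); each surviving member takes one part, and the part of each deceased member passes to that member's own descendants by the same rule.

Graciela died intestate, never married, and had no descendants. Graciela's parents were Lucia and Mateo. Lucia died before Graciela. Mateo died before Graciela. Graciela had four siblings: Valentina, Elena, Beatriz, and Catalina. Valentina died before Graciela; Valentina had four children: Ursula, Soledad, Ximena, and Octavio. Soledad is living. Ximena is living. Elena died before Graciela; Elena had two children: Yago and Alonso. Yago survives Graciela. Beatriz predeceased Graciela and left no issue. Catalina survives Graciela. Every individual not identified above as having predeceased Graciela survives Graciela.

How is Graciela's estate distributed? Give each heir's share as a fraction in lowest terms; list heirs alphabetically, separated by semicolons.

Alonso 1/6; Catalina 1/3; Octavio 1/12; Soledad 1/12; Ursula 1/12; Ximena 1/12; Yago 1/6

Neither parent survives and there are no descendants, so the estate passes to Graciela's siblings and their issue per stirpes.
Beatriz left no surviving issue, so that branch lapses and is disregarded.
The estate is divided into 3 equal shares of 1/3 among Valentina, Elena, Catalina.
Valentina predeceased; the 1/3 allotted to Valentina's branch passes to Valentina's issue by representation.
The 1/3 is divided into 4 equal shares of 1/12 among Ursula, Soledad, Ximena, Octavio.
Ursula is living and takes 1/12.
Soledad is living and takes 1/12.
Ximena is living and takes 1/12.
Octavio is living and takes 1/12.
Elena predeceased; the 1/3 allotted to Elena's branch passes to Elena's issue by representation.
The 1/3 is divided into 2 equal shares of 1/6 among Yago, Alonso.
Yago is living and takes 1/6.
Alonso is living and takes 1/6.
Catalina is living and takes 1/3.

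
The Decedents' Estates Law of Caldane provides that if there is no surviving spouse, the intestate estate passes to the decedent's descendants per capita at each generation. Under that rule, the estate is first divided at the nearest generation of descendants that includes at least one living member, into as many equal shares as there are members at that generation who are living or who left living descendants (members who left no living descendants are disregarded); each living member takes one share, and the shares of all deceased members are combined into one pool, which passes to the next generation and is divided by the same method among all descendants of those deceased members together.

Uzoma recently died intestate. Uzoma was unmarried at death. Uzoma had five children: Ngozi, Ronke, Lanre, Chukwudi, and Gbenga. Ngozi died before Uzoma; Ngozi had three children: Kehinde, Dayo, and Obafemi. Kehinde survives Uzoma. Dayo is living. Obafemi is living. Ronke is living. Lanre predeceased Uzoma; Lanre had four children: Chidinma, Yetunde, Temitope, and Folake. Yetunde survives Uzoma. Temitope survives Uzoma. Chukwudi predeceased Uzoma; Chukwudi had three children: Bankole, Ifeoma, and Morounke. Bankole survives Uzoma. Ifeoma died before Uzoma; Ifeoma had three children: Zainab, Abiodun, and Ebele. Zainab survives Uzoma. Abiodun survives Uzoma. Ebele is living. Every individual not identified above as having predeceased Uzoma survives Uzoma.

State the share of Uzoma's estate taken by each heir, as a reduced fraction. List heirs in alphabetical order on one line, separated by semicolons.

There is no surviving spouse, so the entire estate passes to Uzoma's descendants per capita at each generation.
At generation 1 (Ngozi, Ronke, Lanre, Chukwudi, Gbenga) there are 5 shares of (1)/5 = 1/5 each.
Living: Ronke and Gbenga — each takes 1/5.
Deceased: Ngozi, Lanre, and Chukwudi. Their combined 3/5 is pooled and carried to generation 2.
At generation 2 (Kehinde, Dayo, Obafemi, Chidinma, Yetunde, Temitope, Folake, Bankole, Ifeoma, Morounke) there are 10 shares of (3/5)/10 = 3/50 each.
Living: Kehinde, Dayo, Obafemi, Chidinma, Yetunde, Temitope, Folake, Bankole, and Morounke — each takes 3/50.
Deceased: Ifeoma. That 3/50 share is carried to generation 3.
At generation 3 (Zainab, Abiodun, Ebele) there are 3 shares of (3/50)/3 = 1/50 each.
Living: Zainab, Abiodun, and Ebele — each takes 1/50.

Abiodun 1/50; Bankole 3/50; Chidinma 3/50; Dayo 3/50; Ebele 1/50; Folake 3/50; Gbenga 1/5; Kehinde 3/50; Morounke 3/50; Obafemi 3/50; Ronke 1/5; Temitope 3/50; Yetunde 3/50; Zainab 1/50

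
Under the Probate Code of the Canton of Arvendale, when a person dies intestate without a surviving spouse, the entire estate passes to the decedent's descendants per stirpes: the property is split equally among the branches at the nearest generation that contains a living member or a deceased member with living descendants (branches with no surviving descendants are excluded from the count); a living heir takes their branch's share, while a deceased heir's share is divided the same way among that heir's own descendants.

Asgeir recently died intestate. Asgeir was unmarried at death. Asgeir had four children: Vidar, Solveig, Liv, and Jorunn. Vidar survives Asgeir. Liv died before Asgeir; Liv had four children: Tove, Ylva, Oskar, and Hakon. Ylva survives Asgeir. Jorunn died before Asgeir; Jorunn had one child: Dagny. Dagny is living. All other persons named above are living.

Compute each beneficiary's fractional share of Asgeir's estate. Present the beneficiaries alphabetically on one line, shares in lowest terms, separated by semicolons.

Dagny 1/4; Hakon 1/16; Oskar 1/16; Solveig 1/4; Tove 1/16; Vidar 1/4; Ylva 1/16

There is no surviving spouse, so the entire estate passes to Asgeir's descendants per stirpes.
The estate is divided into 4 equal shares of 1/4 among Vidar, Solveig, Liv, Jorunn.
Vidar is living and takes 1/4.
Solveig is living and takes 1/4.
Liv predeceased; the 1/4 allotted to Liv's branch passes to Liv's issue by representation.
The 1/4 is divided into 4 equal shares of 1/16 among Tove, Ylva, Oskar, Hakon.
Tove is living and takes 1/16.
Ylva is living and takes 1/16.
Oskar is living and takes 1/16.
Hakon is living and takes 1/16.
Jorunn predeceased; the 1/4 allotted to Jorunn's branch passes to Jorunn's issue by representation.
Dagny is the sole taker at this level and receives the full 1/4.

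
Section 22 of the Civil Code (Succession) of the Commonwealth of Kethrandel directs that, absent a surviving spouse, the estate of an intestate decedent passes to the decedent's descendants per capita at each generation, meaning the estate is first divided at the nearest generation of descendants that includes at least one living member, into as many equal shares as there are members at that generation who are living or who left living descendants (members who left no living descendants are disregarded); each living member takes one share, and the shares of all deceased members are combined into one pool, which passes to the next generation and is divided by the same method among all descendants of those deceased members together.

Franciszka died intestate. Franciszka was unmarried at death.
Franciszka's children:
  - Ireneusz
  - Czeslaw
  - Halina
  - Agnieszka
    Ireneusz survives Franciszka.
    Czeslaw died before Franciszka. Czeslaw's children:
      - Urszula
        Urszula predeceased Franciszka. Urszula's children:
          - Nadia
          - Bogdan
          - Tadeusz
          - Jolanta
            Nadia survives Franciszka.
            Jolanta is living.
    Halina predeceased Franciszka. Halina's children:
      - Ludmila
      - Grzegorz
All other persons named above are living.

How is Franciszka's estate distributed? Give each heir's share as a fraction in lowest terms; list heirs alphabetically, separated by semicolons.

Agnieszka 1/4; Bogdan 1/24; Grzegorz 1/6; Ireneusz 1/4; Jolanta 1/24; Ludmila 1/6; Nadia 1/24; Tadeusz 1/24

There is no surviving spouse, so the entire estate passes to Franciszka's descendants per capita at each generation.
At generation 1 (Ireneusz, Czeslaw, Halina, Agnieszka) there are 4 shares of (1)/4 = 1/4 each.
Living: Ireneusz and Agnieszka — each takes 1/4.
Deceased: Czeslaw and Halina. Their combined 1/2 is pooled and carried to generation 2.
At generation 2 (Urszula, Ludmila, Grzegorz) there are 3 shares of (1/2)/3 = 1/6 each.
Living: Ludmila and Grzegorz — each takes 1/6.
Deceased: Urszula. That 1/6 share is carried to generation 3.
At generation 3 (Nadia, Bogdan, Tadeusz, Jolanta) there are 4 shares of (1/6)/4 = 1/24 each.
Living: Nadia, Bogdan, Tadeusz, and Jolanta — each takes 1/24.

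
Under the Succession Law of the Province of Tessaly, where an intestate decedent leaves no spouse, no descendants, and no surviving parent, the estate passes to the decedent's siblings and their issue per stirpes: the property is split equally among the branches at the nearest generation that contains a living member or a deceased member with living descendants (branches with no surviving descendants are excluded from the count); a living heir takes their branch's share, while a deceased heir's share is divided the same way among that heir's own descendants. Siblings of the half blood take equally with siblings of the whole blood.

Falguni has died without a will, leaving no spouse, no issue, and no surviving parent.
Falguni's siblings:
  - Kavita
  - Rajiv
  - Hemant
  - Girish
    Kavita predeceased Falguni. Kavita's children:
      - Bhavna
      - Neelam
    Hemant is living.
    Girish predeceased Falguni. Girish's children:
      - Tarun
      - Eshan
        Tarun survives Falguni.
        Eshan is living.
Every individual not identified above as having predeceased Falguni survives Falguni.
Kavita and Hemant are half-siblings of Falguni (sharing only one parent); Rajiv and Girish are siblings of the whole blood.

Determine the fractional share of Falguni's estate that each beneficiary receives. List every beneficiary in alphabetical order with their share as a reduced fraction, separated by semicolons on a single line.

No spouse, descendants, or parent survives, so the estate passes to Falguni's siblings per stirpes.
Half-blood and whole-blood siblings take equally under the stated rule.
The estate is divided into 4 equal shares of 1/4 among Kavita, Rajiv, Hemant, Girish.
Kavita predeceased; the 1/4 allotted to Kavita's branch passes to Kavita's issue by representation.
The 1/4 is divided into 2 equal shares of 1/8 among Bhavna, Neelam.
Bhavna is living and takes 1/8.
Neelam is living and takes 1/8.
Rajiv is living and takes 1/4.
Hemant is living and takes 1/4.
Girish predeceased; the 1/4 allotted to Girish's branch passes to Girish's issue by representation.
The 1/4 is divided into 2 equal shares of 1/8 among Tarun, Eshan.
Tarun is living and takes 1/8.
Eshan is living and takes 1/8.

Bhavna 1/8; Eshan 1/8; Hemant 1/4; Neelam 1/8; Rajiv 1/4; Tarun 1/8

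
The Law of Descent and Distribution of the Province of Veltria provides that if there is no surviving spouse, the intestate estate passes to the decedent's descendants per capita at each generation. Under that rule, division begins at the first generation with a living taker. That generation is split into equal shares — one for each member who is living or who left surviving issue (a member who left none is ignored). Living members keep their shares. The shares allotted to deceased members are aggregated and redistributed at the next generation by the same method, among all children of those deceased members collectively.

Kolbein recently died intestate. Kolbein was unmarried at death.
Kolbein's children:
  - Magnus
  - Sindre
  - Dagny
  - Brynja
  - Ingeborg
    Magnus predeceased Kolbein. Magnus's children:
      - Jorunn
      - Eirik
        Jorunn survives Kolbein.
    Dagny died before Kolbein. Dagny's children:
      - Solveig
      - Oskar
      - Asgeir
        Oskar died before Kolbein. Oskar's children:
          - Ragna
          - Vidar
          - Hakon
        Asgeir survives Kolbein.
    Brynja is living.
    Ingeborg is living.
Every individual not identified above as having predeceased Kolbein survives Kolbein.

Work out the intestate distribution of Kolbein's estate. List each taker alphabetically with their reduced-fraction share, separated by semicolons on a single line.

There is no surviving spouse, so the entire estate passes to Kolbein's descendants per capita at each generation.
At generation 1 (Magnus, Sindre, Dagny, Brynja, Ingeborg) there are 5 shares of (1)/5 = 1/5 each.
Living: Sindre, Brynja, and Ingeborg — each takes 1/5.
Deceased: Magnus and Dagny. Their combined 2/5 is pooled and carried to generation 2.
At generation 2 (Jorunn, Eirik, Solveig, Oskar, Asgeir) there are 5 shares of (2/5)/5 = 2/25 each.
Living: Jorunn, Eirik, Solveig, and Asgeir — each takes 2/25.
Deceased: Oskar. That 2/25 share is carried to generation 3.
At generation 3 (Ragna, Vidar, Hakon) there are 3 shares of (2/25)/3 = 2/75 each.
Living: Ragna, Vidar, and Hakon — each takes 2/75.

Asgeir 2/25; Brynja 1/5; Eirik 2/25; Hakon 2/75; Ingeborg 1/5; Jorunn 2/25; Ragna 2/75; Sindre 1/5; Solveig 2/25; Vidar 2/75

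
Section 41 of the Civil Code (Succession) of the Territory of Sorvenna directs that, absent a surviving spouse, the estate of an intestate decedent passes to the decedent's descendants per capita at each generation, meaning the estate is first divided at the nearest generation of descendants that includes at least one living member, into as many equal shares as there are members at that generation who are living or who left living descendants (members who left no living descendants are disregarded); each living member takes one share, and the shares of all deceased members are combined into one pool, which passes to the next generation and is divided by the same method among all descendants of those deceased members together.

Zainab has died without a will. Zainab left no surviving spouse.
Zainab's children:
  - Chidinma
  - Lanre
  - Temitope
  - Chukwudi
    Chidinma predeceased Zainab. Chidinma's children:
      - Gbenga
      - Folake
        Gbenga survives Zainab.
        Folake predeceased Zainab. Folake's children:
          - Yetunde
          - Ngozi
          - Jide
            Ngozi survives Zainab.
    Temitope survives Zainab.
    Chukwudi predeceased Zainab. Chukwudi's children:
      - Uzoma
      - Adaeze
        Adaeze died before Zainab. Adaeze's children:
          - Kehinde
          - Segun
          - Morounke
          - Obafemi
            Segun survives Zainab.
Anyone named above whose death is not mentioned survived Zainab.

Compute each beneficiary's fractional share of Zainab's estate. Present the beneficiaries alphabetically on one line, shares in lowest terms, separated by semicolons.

There is no surviving spouse, so the entire estate passes to Zainab's descendants per capita at each generation.
At generation 1 (Chidinma, Lanre, Temitope, Chukwudi) there are 4 shares of (1)/4 = 1/4 each.
Living: Lanre and Temitope — each takes 1/4.
Deceased: Chidinma and Chukwudi. Their combined 1/2 is pooled and carried to generation 2.
At generation 2 (Gbenga, Folake, Uzoma, Adaeze) there are 4 shares of (1/2)/4 = 1/8 each.
Living: Gbenga and Uzoma — each takes 1/8.
Deceased: Folake and Adaeze. Their combined 1/4 is pooled and carried to generation 3.
At generation 3 (Yetunde, Ngozi, Jide, Kehinde, Segun, Morounke, Obafemi) there are 7 shares of (1/4)/7 = 1/28 each.
Living: Yetunde, Ngozi, Jide, Kehinde, Segun, Morounke, and Obafemi — each takes 1/28.

Gbenga 1/8; Jide 1/28; Kehinde 1/28; Lanre 1/4; Morounke 1/28; Ngozi 1/28; Obafemi 1/28; Segun 1/28; Temitope 1/4; Uzoma 1/8; Yetunde 1/28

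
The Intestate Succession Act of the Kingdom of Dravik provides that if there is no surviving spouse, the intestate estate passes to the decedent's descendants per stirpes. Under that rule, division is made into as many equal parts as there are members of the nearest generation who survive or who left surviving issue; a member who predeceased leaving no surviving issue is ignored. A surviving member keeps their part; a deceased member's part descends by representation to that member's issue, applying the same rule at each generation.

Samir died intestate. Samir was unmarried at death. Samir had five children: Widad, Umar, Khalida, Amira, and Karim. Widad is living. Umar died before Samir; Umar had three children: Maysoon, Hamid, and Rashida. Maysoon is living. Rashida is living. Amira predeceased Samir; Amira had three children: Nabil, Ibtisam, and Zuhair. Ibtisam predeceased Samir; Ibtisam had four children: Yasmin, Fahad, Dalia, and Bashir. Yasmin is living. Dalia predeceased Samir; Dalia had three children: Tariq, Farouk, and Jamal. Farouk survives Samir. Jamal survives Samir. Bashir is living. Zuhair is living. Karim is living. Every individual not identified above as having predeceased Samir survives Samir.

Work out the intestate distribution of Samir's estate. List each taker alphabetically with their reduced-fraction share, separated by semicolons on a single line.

There is no surviving spouse, so the entire estate passes to Samir's descendants per stirpes.
The estate is divided into 5 equal shares of 1/5 among Widad, Umar, Khalida, Amira, Karim.
Widad is living and takes 1/5.
Umar predeceased; the 1/5 allotted to Umar's branch passes to Umar's issue by representation.
The 1/5 is divided into 3 equal shares of 1/15 among Maysoon, Hamid, Rashida.
Maysoon is living and takes 1/15.
Hamid is living and takes 1/15.
Rashida is living and takes 1/15.
Khalida is living and takes 1/5.
Amira predeceased; the 1/5 allotted to Amira's branch passes to Amira's issue by representation.
The 1/5 is divided into 3 equal shares of 1/15 among Nabil, Ibtisam, Zuhair.
Nabil is living and takes 1/15.
Ibtisam predeceased; the 1/15 allotted to Ibtisam's branch passes to Ibtisam's issue by representation.
The 1/15 is divided into 4 equal shares of 1/60 among Yasmin, Fahad, Dalia, Bashir.
Yasmin is living and takes 1/60.
Fahad is living and takes 1/60.
Dalia predeceased; the 1/60 allotted to Dalia's branch passes to Dalia's issue by representation.
The 1/60 is divided into 3 equal shares of 1/180 among Tariq, Farouk, Jamal.
Tariq is living and takes 1/180.
Farouk is living and takes 1/180.
Jamal is living and takes 1/180.
Bashir is living and takes 1/60.
Zuhair is living and takes 1/15.
Karim is living and takes 1/5.

Bashir 1/60; Fahad 1/60; Farouk 1/180; Hamid 1/15; Jamal 1/180; Karim 1/5; Khalida 1/5; Maysoon 1/15; Nabil 1/15; Rashida 1/15; Tariq 1/180; Widad 1/5; Yasmin 1/60; Zuhair 1/15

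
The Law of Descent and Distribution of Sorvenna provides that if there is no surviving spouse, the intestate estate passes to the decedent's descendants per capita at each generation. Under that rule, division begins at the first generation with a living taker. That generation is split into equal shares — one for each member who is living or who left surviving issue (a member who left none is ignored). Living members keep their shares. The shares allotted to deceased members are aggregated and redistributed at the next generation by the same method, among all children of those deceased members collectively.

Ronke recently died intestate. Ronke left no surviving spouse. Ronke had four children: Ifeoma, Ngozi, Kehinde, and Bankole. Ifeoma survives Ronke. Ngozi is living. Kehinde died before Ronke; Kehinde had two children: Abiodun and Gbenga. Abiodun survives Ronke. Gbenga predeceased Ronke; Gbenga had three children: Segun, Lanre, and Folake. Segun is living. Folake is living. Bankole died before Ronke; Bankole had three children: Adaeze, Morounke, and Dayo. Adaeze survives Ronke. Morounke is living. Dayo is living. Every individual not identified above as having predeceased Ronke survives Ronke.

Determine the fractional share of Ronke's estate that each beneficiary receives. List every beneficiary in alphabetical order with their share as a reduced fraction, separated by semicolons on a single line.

There is no surviving spouse, so the entire estate passes to Ronke's descendants per capita at each generation.
At generation 1 (Ifeoma, Ngozi, Kehinde, Bankole) there are 4 shares of (1)/4 = 1/4 each.
Living: Ifeoma and Ngozi — each takes 1/4.
Deceased: Kehinde and Bankole. Their combined 1/2 is pooled and carried to generation 2.
At generation 2 (Abiodun, Gbenga, Adaeze, Morounke, Dayo) there are 5 shares of (1/2)/5 = 1/10 each.
Living: Abiodun, Adaeze, Morounke, and Dayo — each takes 1/10.
Deceased: Gbenga. That 1/10 share is carried to generation 3.
At generation 3 (Segun, Lanre, Folake) there are 3 shares of (1/10)/3 = 1/30 each.
Living: Segun, Lanre, and Folake — each takes 1/30.

Abiodun 1/10; Adaeze 1/10; Dayo 1/10; Folake 1/30; Ifeoma 1/4; Lanre 1/30; Morounke 1/10; Ngozi 1/4; Segun 1/30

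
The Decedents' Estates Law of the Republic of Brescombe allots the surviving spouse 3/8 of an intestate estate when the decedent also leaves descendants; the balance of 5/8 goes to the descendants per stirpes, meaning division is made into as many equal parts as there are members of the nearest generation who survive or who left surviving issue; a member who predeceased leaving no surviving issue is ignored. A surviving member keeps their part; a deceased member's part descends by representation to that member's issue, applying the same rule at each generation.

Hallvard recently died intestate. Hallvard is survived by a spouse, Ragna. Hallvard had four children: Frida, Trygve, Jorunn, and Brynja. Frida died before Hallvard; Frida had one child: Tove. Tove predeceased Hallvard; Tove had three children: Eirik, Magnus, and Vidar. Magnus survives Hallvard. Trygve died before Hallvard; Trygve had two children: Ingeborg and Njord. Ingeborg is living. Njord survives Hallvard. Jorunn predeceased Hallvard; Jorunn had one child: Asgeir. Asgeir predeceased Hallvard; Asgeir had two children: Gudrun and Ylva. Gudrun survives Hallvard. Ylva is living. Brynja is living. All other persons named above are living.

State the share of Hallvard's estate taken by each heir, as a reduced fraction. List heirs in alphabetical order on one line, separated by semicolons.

Brynja 5/32; Eirik 5/96; Gudrun 5/64; Ingeborg 5/64; Magnus 5/96; Njord 5/64; Ragna 3/8; Vidar 5/96; Ylva 5/64

Ragna, as surviving spouse, takes 3/8.
The remaining 5/8 passes to Hallvard's descendants per stirpes.
The 5/8 is divided into 4 equal shares of 5/32 among Frida, Trygve, Jorunn, Brynja.
Frida predeceased; the 5/32 allotted to Frida's branch passes to Frida's issue by representation.
Tove's line is the sole branch at this level, so the full 5/32 passes to Tove's issue by representation.
The 5/32 is divided into 3 equal shares of 5/96 among Eirik, Magnus, Vidar.
Eirik is living and takes 5/96.
Magnus is living and takes 5/96.
Vidar is living and takes 5/96.
Trygve predeceased; the 5/32 allotted to Trygve's branch passes to Trygve's issue by representation.
The 5/32 is divided into 2 equal shares of 5/64 among Ingeborg, Njord.
Ingeborg is living and takes 5/64.
Njord is living and takes 5/64.
Jorunn predeceased; the 5/32 allotted to Jorunn's branch passes to Jorunn's issue by representation.
Asgeir's line is the sole branch at this level, so the full 5/32 passes to Asgeir's issue by representation.
The 5/32 is divided into 2 equal shares of 5/64 among Gudrun, Ylva.
Gudrun is living and takes 5/64.
Ylva is living and takes 5/64.
Brynja is living and takes 5/32.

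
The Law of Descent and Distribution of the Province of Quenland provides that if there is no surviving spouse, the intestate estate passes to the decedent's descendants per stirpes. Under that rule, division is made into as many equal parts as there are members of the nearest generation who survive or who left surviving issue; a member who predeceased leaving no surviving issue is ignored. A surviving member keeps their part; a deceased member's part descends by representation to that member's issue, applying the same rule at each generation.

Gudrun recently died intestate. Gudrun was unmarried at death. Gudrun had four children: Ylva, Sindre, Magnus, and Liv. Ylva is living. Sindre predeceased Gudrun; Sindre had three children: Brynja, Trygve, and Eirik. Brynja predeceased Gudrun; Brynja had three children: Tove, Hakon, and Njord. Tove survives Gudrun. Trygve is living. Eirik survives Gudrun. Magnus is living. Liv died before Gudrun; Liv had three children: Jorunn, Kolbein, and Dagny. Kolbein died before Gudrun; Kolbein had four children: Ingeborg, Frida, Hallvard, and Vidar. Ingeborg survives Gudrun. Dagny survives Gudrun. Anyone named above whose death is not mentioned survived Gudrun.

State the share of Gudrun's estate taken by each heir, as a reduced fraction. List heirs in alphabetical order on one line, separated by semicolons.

There is no surviving spouse, so the entire estate passes to Gudrun's descendants per stirpes.
The estate is divided into 4 equal shares of 1/4 among Ylva, Sindre, Magnus, Liv.
Ylva is living and takes 1/4.
Sindre predeceased; the 1/4 allotted to Sindre's branch passes to Sindre's issue by representation.
The 1/4 is divided into 3 equal shares of 1/12 among Brynja, Trygve, Eirik.
Brynja predeceased; the 1/12 allotted to Brynja's branch passes to Brynja's issue by representation.
The 1/12 is divided into 3 equal shares of 1/36 among Tove, Hakon, Njord.
Tove is living and takes 1/36.
Hakon is living and takes 1/36.
Njord is living and takes 1/36.
Trygve is living and takes 1/12.
Eirik is living and takes 1/12.
Magnus is living and takes 1/4.
Liv predeceased; the 1/4 allotted to Liv's branch passes to Liv's issue by representation.
The 1/4 is divided into 3 equal shares of 1/12 among Jorunn, Kolbein, Dagny.
Jorunn is living and takes 1/12.
Kolbein predeceased; the 1/12 allotted to Kolbein's branch passes to Kolbein's issue by representation.
The 1/12 is divided into 4 equal shares of 1/48 among Ingeborg, Frida, Hallvard, Vidar.
Ingeborg is living and takes 1/48.
Frida is living and takes 1/48.
Hallvard is living and takes 1/48.
Vidar is living and takes 1/48.
Dagny is living and takes 1/12.

Dagny 1/12; Eirik 1/12; Frida 1/48; Hakon 1/36; Hallvard 1/48; Ingeborg 1/48; Jorunn 1/12; Magnus 1/4; Njord 1/36; Tove 1/36; Trygve 1/12; Vidar 1/48; Ylva 1/4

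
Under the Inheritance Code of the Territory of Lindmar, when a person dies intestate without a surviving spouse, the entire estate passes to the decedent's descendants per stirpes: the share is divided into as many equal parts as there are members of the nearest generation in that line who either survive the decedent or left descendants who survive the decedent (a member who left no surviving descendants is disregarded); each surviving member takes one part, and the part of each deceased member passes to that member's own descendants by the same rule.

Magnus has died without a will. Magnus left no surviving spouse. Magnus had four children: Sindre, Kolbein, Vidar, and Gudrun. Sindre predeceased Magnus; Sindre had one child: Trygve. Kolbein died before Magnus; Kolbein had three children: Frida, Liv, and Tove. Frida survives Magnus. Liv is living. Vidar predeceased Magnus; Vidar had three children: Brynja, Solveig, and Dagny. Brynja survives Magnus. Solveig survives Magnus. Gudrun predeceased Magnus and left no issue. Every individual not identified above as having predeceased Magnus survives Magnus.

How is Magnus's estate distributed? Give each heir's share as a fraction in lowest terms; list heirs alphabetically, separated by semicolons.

Brynja 1/9; Dagny 1/9; Frida 1/9; Liv 1/9; Solveig 1/9; Tove 1/9; Trygve 1/3

There is no surviving spouse, so the entire estate passes to Magnus's descendants per stirpes.
Gudrun left no surviving issue, so that branch lapses and is disregarded.
The estate is divided into 3 equal shares of 1/3 among Sindre, Kolbein, Vidar.
Sindre predeceased; the 1/3 allotted to Sindre's branch passes to Sindre's issue by representation.
Trygve is the sole taker at this level and receives the full 1/3.
Kolbein predeceased; the 1/3 allotted to Kolbein's branch passes to Kolbein's issue by representation.
The 1/3 is divided into 3 equal shares of 1/9 among Frida, Liv, Tove.
Frida is living and takes 1/9.
Liv is living and takes 1/9.
Tove is living and takes 1/9.
Vidar predeceased; the 1/3 allotted to Vidar's branch passes to Vidar's issue by representation.
The 1/3 is divided into 3 equal shares of 1/9 among Brynja, Solveig, Dagny.
Brynja is living and takes 1/9.
Solveig is living and takes 1/9.
Dagny is living and takes 1/9.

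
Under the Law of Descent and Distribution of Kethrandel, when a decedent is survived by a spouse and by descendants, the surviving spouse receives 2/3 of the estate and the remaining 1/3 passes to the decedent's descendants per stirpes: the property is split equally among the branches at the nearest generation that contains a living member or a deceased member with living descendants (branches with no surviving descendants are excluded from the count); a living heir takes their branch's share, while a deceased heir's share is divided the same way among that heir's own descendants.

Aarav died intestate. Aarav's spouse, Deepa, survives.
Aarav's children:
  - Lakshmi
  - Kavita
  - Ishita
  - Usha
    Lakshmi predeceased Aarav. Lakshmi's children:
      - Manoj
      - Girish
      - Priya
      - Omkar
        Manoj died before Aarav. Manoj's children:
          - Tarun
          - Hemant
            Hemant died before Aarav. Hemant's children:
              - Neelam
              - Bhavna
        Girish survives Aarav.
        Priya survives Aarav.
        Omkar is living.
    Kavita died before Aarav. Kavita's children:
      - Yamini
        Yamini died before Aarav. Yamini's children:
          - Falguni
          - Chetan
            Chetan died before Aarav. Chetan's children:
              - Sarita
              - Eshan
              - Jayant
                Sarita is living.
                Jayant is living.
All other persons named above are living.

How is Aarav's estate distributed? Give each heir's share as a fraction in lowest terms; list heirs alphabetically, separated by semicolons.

Bhavna 1/192; Deepa 2/3; Eshan 1/72; Falguni 1/24; Girish 1/48; Ishita 1/12; Jayant 1/72; Neelam 1/192; Omkar 1/48; Priya 1/48; Sarita 1/72; Tarun 1/96; Usha 1/12

Deepa, as surviving spouse, takes 2/3.
The remaining 1/3 passes to Aarav's descendants per stirpes.
The 1/3 is divided into 4 equal shares of 1/12 among Lakshmi, Kavita, Ishita, Usha.
Lakshmi predeceased; the 1/12 allotted to Lakshmi's branch passes to Lakshmi's issue by representation.
The 1/12 is divided into 4 equal shares of 1/48 among Manoj, Girish, Priya, Omkar.
Manoj predeceased; the 1/48 allotted to Manoj's branch passes to Manoj's issue by representation.
The 1/48 is divided into 2 equal shares of 1/96 among Tarun, Hemant.
Tarun is living and takes 1/96.
Hemant predeceased; the 1/96 allotted to Hemant's branch passes to Hemant's issue by representation.
The 1/96 is divided into 2 equal shares of 1/192 among Neelam, Bhavna.
Neelam is living and takes 1/192.
Bhavna is living and takes 1/192.
Girish is living and takes 1/48.
Priya is living and takes 1/48.
Omkar is living and takes 1/48.
Kavita predeceased; the 1/12 allotted to Kavita's branch passes to Kavita's issue by representation.
Yamini's line is the sole branch at this level, so the full 1/12 passes to Yamini's issue by representation.
The 1/12 is divided into 2 equal shares of 1/24 among Falguni, Chetan.
Falguni is living and takes 1/24.
Chetan predeceased; the 1/24 allotted to Chetan's branch passes to Chetan's issue by representation.
The 1/24 is divided into 3 equal shares of 1/72 among Sarita, Eshan, Jayant.
Sarita is living and takes 1/72.
Eshan is living and takes 1/72.
Jayant is living and takes 1/72.
Ishita is living and takes 1/12.
Usha is living and takes 1/12.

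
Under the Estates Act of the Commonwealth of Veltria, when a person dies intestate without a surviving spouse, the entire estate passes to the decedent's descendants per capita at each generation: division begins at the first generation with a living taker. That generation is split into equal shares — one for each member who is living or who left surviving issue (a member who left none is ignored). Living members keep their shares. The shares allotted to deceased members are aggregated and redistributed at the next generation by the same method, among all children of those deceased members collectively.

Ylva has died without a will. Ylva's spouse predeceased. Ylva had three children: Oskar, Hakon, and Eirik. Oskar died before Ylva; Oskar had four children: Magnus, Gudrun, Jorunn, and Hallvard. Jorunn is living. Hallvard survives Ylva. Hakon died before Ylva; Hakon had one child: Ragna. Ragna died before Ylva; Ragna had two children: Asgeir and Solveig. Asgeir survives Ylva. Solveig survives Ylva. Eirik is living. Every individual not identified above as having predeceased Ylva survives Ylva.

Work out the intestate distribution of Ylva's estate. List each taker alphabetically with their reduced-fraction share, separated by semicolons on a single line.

There is no surviving spouse, so the entire estate passes to Ylva's descendants per capita at each generation.
At generation 1 (Oskar, Hakon, Eirik) there are 3 shares of (1)/3 = 1/3 each.
Living: Eirik — each takes 1/3.
Deceased: Oskar and Hakon. Their combined 2/3 is pooled and carried to generation 2.
At generation 2 (Magnus, Gudrun, Jorunn, Hallvard, Ragna) there are 5 shares of (2/3)/5 = 2/15 each.
Living: Magnus, Gudrun, Jorunn, and Hallvard — each takes 2/15.
Deceased: Ragna. That 2/15 share is carried to generation 3.
At generation 3 (Asgeir, Solveig) there are 2 shares of (2/15)/2 = 1/15 each.
Living: Asgeir and Solveig — each takes 1/15.

Asgeir 1/15; Eirik 1/3; Gudrun 2/15; Hallvard 2/15; Jorunn 2/15; Magnus 2/15; Solveig 1/15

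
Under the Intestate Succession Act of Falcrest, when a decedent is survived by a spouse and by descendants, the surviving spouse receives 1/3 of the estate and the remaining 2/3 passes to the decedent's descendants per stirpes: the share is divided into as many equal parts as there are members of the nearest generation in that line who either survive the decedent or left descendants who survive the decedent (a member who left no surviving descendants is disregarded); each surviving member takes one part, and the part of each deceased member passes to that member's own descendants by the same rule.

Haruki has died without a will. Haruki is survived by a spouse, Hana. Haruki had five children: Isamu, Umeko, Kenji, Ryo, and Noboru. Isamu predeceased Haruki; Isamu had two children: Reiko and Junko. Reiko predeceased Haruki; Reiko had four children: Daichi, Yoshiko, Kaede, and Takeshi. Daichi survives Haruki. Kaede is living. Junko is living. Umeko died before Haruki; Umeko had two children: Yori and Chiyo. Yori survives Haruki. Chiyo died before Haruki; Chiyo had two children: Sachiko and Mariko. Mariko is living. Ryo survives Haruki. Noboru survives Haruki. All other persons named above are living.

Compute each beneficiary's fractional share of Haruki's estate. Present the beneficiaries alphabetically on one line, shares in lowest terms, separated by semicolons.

Hana, as surviving spouse, takes 1/3.
The remaining 2/3 passes to Haruki's descendants per stirpes.
The 2/3 is divided into 5 equal shares of 2/15 among Isamu, Umeko, Kenji, Ryo, Noboru.
Isamu predeceased; the 2/15 allotted to Isamu's branch passes to Isamu's issue by representation.
The 2/15 is divided into 2 equal shares of 1/15 among Reiko, Junko.
Reiko predeceased; the 1/15 allotted to Reiko's branch passes to Reiko's issue by representation.
The 1/15 is divided into 4 equal shares of 1/60 among Daichi, Yoshiko, Kaede, Takeshi.
Daichi is living and takes 1/60.
Yoshiko is living and takes 1/60.
Kaede is living and takes 1/60.
Takeshi is living and takes 1/60.
Junko is living and takes 1/15.
Umeko predeceased; the 2/15 allotted to Umeko's branch passes to Umeko's issue by representation.
The 2/15 is divided into 2 equal shares of 1/15 among Yori, Chiyo.
Yori is living and takes 1/15.
Chiyo predeceased; the 1/15 allotted to Chiyo's branch passes to Chiyo's issue by representation.
The 1/15 is divided into 2 equal shares of 1/30 among Sachiko, Mariko.
Sachiko is living and takes 1/30.
Mariko is living and takes 1/30.
Kenji is living and takes 2/15.
Ryo is living and takes 2/15.
Noboru is living and takes 2/15.

Daichi 1/60; Hana 1/3; Junko 1/15; Kaede 1/60; Kenji 2/15; Mariko 1/30; Noboru 2/15; Ryo 2/15; Sachiko 1/30; Takeshi 1/60; Yori 1/15; Yoshiko 1/60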